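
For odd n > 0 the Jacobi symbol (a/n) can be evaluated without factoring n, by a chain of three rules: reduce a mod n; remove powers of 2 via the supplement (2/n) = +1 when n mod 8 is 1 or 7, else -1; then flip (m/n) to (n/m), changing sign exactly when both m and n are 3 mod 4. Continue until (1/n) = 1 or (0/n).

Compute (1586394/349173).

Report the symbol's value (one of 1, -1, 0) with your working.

(1586394/349173) = (189702/349173)   [reduce mod 349173]
189702 = 2^1·94851; (2/349173) = -1 since 349173 mod 8 = 5, so (189702/349173) = (-1)^1·(94851/349173); sign now -1
reciprocity: (94851/349173) = +1·(349173/94851) since 94851 mod 4 = 3, 349173 mod 4 = 1; sign now -1
(349173/94851) = (64620/94851)   [reduce mod 94851]
64620 = 2^2·16155; (2/94851) = -1 since 94851 mod 8 = 3, so (64620/94851) = (-1)^2·(16155/94851); sign now -1
reciprocity: (16155/94851) = -1·(94851/16155) since 16155 mod 4 = 3, 94851 mod 4 = 3; sign now +1
(94851/16155) = (14076/16155)   [reduce mod 16155]
14076 = 2^2·3519; (2/16155) = -1 since 16155 mod 8 = 3, so (14076/16155) = (-1)^2·(3519/16155); sign now +1
reciprocity: (3519/16155) = -1·(16155/3519) since 3519 mod 4 = 3, 16155 mod 4 = 3; sign now -1
(16155/3519) = (2079/3519)   [reduce mod 3519]
reciprocity: (2079/3519) = -1·(3519/2079) since 2079 mod 4 = 3, 3519 mod 4 = 3; sign now +1
(3519/2079) = (1440/2079)   [reduce mod 2079]
1440 = 2^5·45; (2/2079) = +1 since 2079 mod 8 = 7, so (1440/2079) = (+1)^5·(45/2079); sign now +1
reciprocity: (45/2079) = +1·(2079/45) since 45 mod 4 = 1, 2079 mod 4 = 3; sign now +1
(2079/45) = (9/45)   [reduce mod 45]
reciprocity: (9/45) = +1·(45/9) since 9 mod 4 = 1, 45 mod 4 = 1; sign now +1
(45/9) = (0/9)   [reduce mod 9]
(0/9) = 0   [gcd(a, n) > 1]; final value = 0

0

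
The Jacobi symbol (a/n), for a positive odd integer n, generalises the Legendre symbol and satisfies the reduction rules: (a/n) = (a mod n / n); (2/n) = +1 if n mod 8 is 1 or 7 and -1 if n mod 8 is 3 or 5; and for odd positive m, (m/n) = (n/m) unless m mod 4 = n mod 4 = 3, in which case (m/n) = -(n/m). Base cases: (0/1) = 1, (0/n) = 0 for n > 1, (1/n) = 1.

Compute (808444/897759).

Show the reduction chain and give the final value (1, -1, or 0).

1

factor out 2^2: 808444 = 2^2·202111; with 897759 mod 8 = 7, (2/897759) = +1; sign now +1; continue with (202111/897759)
flip (202111/897759) -> (897759/202111): both odd, 202111 mod 4 = 3, 897759 mod 4 = 3, so the flip contributes -1; sign now -1
(897759/202111): 897759 mod 202111 = 89315, so (897759/202111) = (89315/202111)
flip (89315/202111) -> (202111/89315): both odd, 89315 mod 4 = 3, 202111 mod 4 = 3, so the flip contributes -1; sign now +1
(202111/89315): 202111 mod 89315 = 23481, so (202111/89315) = (23481/89315)
flip (23481/89315) -> (89315/23481): both odd, 23481 mod 4 = 1, 89315 mod 4 = 3, so the flip contributes +1; sign now +1
(89315/23481): 89315 mod 23481 = 18872, so (89315/23481) = (18872/23481)
factor out 2^3: 18872 = 2^3·2359; with 23481 mod 8 = 1, (2/23481) = +1; sign now +1; continue with (2359/23481)
flip (2359/23481) -> (23481/2359): both odd, 2359 mod 4 = 3, 23481 mod 4 = 1, so the flip contributes +1; sign now +1
(23481/2359): 23481 mod 2359 = 2250, so (23481/2359) = (2250/2359)
factor out 2^1: 2250 = 2^1·1125; with 2359 mod 8 = 7, (2/2359) = +1; sign now +1; continue with (1125/2359)
flip (1125/2359) -> (2359/1125): both odd, 1125 mod 4 = 1, 2359 mod 4 = 3, so the flip contributes +1; sign now +1
(2359/1125): 2359 mod 1125 = 109, so (2359/1125) = (109/1125)
flip (109/1125) -> (1125/109): both odd, 109 mod 4 = 1, 1125 mod 4 = 1, so the flip contributes +1; sign now +1
(1125/109): 1125 mod 109 = 35, so (1125/109) = (35/109)
flip (35/109) -> (109/35): both odd, 35 mod 4 = 3, 109 mod 4 = 1, so the flip contributes +1; sign now +1
(109/35): 109 mod 35 = 4, so (109/35) = (4/35)
factor out 2^2: 4 = 2^2·1; with 35 mod 8 = 3, (2/35) = -1; sign now +1; continue with (1/35)
reached (1/35) = 1, so the symbol is +1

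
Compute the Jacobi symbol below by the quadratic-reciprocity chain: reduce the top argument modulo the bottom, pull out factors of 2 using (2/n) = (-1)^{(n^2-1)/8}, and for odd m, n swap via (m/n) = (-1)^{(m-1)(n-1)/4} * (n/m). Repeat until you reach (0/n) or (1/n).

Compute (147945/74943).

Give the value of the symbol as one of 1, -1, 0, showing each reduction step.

0

(147945/74943) = (73002/74943)   [reduce mod 74943]
73002 = 2^1·36501; (2/74943) = +1 since 74943 mod 8 = 7, so (73002/74943) = (+1)^1·(36501/74943); sign now +1
reciprocity: (36501/74943) = +1·(74943/36501) since 36501 mod 4 = 1, 74943 mod 4 = 3; sign now +1
(74943/36501) = (1941/36501)   [reduce mod 36501]
reciprocity: (1941/36501) = +1·(36501/1941) since 1941 mod 4 = 1, 36501 mod 4 = 1; sign now +1
(36501/1941) = (1563/1941)   [reduce mod 1941]
reciprocity: (1563/1941) = +1·(1941/1563) since 1563 mod 4 = 3, 1941 mod 4 = 1; sign now +1
(1941/1563) = (378/1563)   [reduce mod 1563]
378 = 2^1·189; (2/1563) = -1 since 1563 mod 8 = 3, so (378/1563) = (-1)^1·(189/1563); sign now -1
reciprocity: (189/1563) = +1·(1563/189) since 189 mod 4 = 1, 1563 mod 4 = 3; sign now -1
(1563/189) = (51/189)   [reduce mod 189]
reciprocity: (51/189) = +1·(189/51) since 51 mod 4 = 3, 189 mod 4 = 1; sign now -1
(189/51) = (36/51)   [reduce mod 51]
36 = 2^2·9; (2/51) = -1 since 51 mod 8 = 3, so (36/51) = (-1)^2·(9/51); sign now -1
reciprocity: (9/51) = +1·(51/9) since 9 mod 4 = 1, 51 mod 4 = 3; sign now -1
(51/9) = (6/9)   [reduce mod 9]
6 = 2^1·3; (2/9) = +1 since 9 mod 8 = 1, so (6/9) = (+1)^1·(3/9); sign now -1
reciprocity: (3/9) = +1·(9/3) since 3 mod 4 = 3, 9 mod 4 = 1; sign now -1
(9/3) = (0/3)   [reduce mod 3]
(0/3) = 0   [gcd(a, n) > 1]; final value = 0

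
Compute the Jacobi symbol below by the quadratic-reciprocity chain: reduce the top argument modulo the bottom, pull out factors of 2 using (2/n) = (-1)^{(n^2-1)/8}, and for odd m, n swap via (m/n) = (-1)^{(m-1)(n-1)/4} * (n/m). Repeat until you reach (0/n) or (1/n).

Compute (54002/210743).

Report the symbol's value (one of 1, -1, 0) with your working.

factor out 2^1: 54002 = 2^1·27001; with 210743 mod 8 = 7, (2/210743) = +1; sign now +1; continue with (27001/210743)
flip (27001/210743) -> (210743/27001): both odd, 27001 mod 4 = 1, 210743 mod 4 = 3, so the flip contributes +1; sign now +1
(210743/27001): 210743 mod 27001 = 21736, so (210743/27001) = (21736/27001)
factor out 2^3: 21736 = 2^3·2717; with 27001 mod 8 = 1, (2/27001) = +1; sign now +1; continue with (2717/27001)
flip (2717/27001) -> (27001/2717): both odd, 2717 mod 4 = 1, 27001 mod 4 = 1, so the flip contributes +1; sign now +1
(27001/2717): 27001 mod 2717 = 2548, so (27001/2717) = (2548/2717)
factor out 2^2: 2548 = 2^2·637; with 2717 mod 8 = 5, (2/2717) = -1; sign now +1; continue with (637/2717)
flip (637/2717) -> (2717/637): both odd, 637 mod 4 = 1, 2717 mod 4 = 1, so the flip contributes +1; sign now +1
(2717/637): 2717 mod 637 = 169, so (2717/637) = (169/637)
flip (169/637) -> (637/169): both odd, 169 mod 4 = 1, 637 mod 4 = 1, so the flip contributes +1; sign now +1
(637/169): 637 mod 169 = 130, so (637/169) = (130/169)
factor out 2^1: 130 = 2^1·65; with 169 mod 8 = 1, (2/169) = +1; sign now +1; continue with (65/169)
flip (65/169) -> (169/65): both odd, 65 mod 4 = 1, 169 mod 4 = 1, so the flip contributes +1; sign now +1
(169/65): 169 mod 65 = 39, so (169/65) = (39/65)
flip (39/65) -> (65/39): both odd, 39 mod 4 = 3, 65 mod 4 = 1, so the flip contributes +1; sign now +1
(65/39): 65 mod 39 = 26, so (65/39) = (26/39)
factor out 2^1: 26 = 2^1·13; with 39 mod 8 = 7, (2/39) = +1; sign now +1; continue with (13/39)
flip (13/39) -> (39/13): both odd, 13 mod 4 = 1, 39 mod 4 = 3, so the flip contributes +1; sign now +1
(39/13): 39 mod 13 = 0, so (39/13) = (0/13)
reached (0/13); gcd(a, n) > 1, so (0/13) = 0 and the symbol is 0

0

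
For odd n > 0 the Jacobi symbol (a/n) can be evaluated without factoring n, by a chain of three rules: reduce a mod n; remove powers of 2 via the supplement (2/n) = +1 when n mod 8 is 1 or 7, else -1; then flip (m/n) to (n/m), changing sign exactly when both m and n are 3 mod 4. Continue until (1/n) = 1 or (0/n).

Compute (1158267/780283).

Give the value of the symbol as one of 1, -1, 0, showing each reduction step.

(1158267/780283) = (377984/780283)   [reduce mod 780283]
377984 = 2^7·2953; (2/780283) = -1 since 780283 mod 8 = 3, so (377984/780283) = (-1)^7·(2953/780283); sign now -1
reciprocity: (2953/780283) = +1·(780283/2953) since 2953 mod 4 = 1, 780283 mod 4 = 3; sign now -1
(780283/2953) = (691/2953)   [reduce mod 2953]
reciprocity: (691/2953) = +1·(2953/691) since 691 mod 4 = 3, 2953 mod 4 = 1; sign now -1
(2953/691) = (189/691)   [reduce mod 691]
reciprocity: (189/691) = +1·(691/189) since 189 mod 4 = 1, 691 mod 4 = 3; sign now -1
(691/189) = (124/189)   [reduce mod 189]
124 = 2^2·31; (2/189) = -1 since 189 mod 8 = 5, so (124/189) = (-1)^2·(31/189); sign now -1
reciprocity: (31/189) = +1·(189/31) since 31 mod 4 = 3, 189 mod 4 = 1; sign now -1
(189/31) = (3/31)   [reduce mod 31]
reciprocity: (3/31) = -1·(31/3) since 3 mod 4 = 3, 31 mod 4 = 3; sign now +1
(31/3) = (1/3)   [reduce mod 3]
(1/3) = 1; final value = sign = +1

1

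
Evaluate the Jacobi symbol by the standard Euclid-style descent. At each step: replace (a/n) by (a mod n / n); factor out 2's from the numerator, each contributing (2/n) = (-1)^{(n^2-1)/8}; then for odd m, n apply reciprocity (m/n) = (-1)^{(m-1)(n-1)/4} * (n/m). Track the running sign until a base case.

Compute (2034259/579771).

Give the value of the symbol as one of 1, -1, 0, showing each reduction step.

-1

(2034259/579771) = (294946/579771)   [reduce mod 579771]
294946 = 2^1·147473; (2/579771) = -1 since 579771 mod 8 = 3, so (294946/579771) = (-1)^1·(147473/579771); sign now -1
reciprocity: (147473/579771) = +1·(579771/147473) since 147473 mod 4 = 1, 579771 mod 4 = 3; sign now -1
(579771/147473) = (137352/147473)   [reduce mod 147473]
137352 = 2^3·17169; (2/147473) = +1 since 147473 mod 8 = 1, so (137352/147473) = (+1)^3·(17169/147473); sign now -1
reciprocity: (17169/147473) = +1·(147473/17169) since 17169 mod 4 = 1, 147473 mod 4 = 1; sign now -1
(147473/17169) = (10121/17169)   [reduce mod 17169]
reciprocity: (10121/17169) = +1·(17169/10121) since 10121 mod 4 = 1, 17169 mod 4 = 1; sign now -1
(17169/10121) = (7048/10121)   [reduce mod 10121]
7048 = 2^3·881; (2/10121) = +1 since 10121 mod 8 = 1, so (7048/10121) = (+1)^3·(881/10121); sign now -1
reciprocity: (881/10121) = +1·(10121/881) since 881 mod 4 = 1, 10121 mod 4 = 1; sign now -1
(10121/881) = (430/881)   [reduce mod 881]
430 = 2^1·215; (2/881) = +1 since 881 mod 8 = 1, so (430/881) = (+1)^1·(215/881); sign now -1
reciprocity: (215/881) = +1·(881/215) since 215 mod 4 = 3, 881 mod 4 = 1; sign now -1
(881/215) = (21/215)   [reduce mod 215]
reciprocity: (21/215) = +1·(215/21) since 21 mod 4 = 1, 215 mod 4 = 3; sign now -1
(215/21) = (5/21)   [reduce mod 21]
reciprocity: (5/21) = +1·(21/5) since 5 mod 4 = 1, 21 mod 4 = 1; sign now -1
(21/5) = (1/5)   [reduce mod 5]
(1/5) = 1; final value = sign = -1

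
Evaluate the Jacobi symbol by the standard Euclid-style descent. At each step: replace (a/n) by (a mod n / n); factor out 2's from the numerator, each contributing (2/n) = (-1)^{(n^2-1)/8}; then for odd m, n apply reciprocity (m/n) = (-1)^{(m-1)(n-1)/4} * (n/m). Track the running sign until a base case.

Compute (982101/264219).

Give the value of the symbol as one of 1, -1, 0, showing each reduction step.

(982101/264219): 982101 mod 264219 = 189444, so (982101/264219) = (189444/264219)
factor out 2^2: 189444 = 2^2·47361; with 264219 mod 8 = 3, (2/264219) = -1; sign now +1; continue with (47361/264219)
flip (47361/264219) -> (264219/47361): both odd, 47361 mod 4 = 1, 264219 mod 4 = 3, so the flip contributes +1; sign now +1
(264219/47361): 264219 mod 47361 = 27414, so (264219/47361) = (27414/47361)
factor out 2^1: 27414 = 2^1·13707; with 47361 mod 8 = 1, (2/47361) = +1; sign now +1; continue with (13707/47361)
flip (13707/47361) -> (47361/13707): both odd, 13707 mod 4 = 3, 47361 mod 4 = 1, so the flip contributes +1; sign now +1
(47361/13707): 47361 mod 13707 = 6240, so (47361/13707) = (6240/13707)
factor out 2^5: 6240 = 2^5·195; with 13707 mod 8 = 3, (2/13707) = -1; sign now -1; continue with (195/13707)
flip (195/13707) -> (13707/195): both odd, 195 mod 4 = 3, 13707 mod 4 = 3, so the flip contributes -1; sign now +1
(13707/195): 13707 mod 195 = 57, so (13707/195) = (57/195)
flip (57/195) -> (195/57): both odd, 57 mod 4 = 1, 195 mod 4 = 3, so the flip contributes +1; sign now +1
(195/57): 195 mod 57 = 24, so (195/57) = (24/57)
factor out 2^3: 24 = 2^3·3; with 57 mod 8 = 1, (2/57) = +1; sign now +1; continue with (3/57)
flip (3/57) -> (57/3): both odd, 3 mod 4 = 3, 57 mod 4 = 1, so the flip contributes +1; sign now +1
(57/3): 57 mod 3 = 0, so (57/3) = (0/3)
reached (0/3); gcd(a, n) > 1, so (0/3) = 0 and the symbol is 0

0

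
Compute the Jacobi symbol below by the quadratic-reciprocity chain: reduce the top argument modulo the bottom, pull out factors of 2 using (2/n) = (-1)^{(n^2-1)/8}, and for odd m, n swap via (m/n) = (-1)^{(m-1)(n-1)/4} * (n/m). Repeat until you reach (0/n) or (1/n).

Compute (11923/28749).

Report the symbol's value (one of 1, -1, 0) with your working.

flip (11923/28749) -> (28749/11923): both odd, 11923 mod 4 = 3, 28749 mod 4 = 1, so the flip contributes +1; sign now +1
(28749/11923): 28749 mod 11923 = 4903, so (28749/11923) = (4903/11923)
flip (4903/11923) -> (11923/4903): both odd, 4903 mod 4 = 3, 11923 mod 4 = 3, so the flip contributes -1; sign now -1
(11923/4903): 11923 mod 4903 = 2117, so (11923/4903) = (2117/4903)
flip (2117/4903) -> (4903/2117): both odd, 2117 mod 4 = 1, 4903 mod 4 = 3, so the flip contributes +1; sign now -1
(4903/2117): 4903 mod 2117 = 669, so (4903/2117) = (669/2117)
flip (669/2117) -> (2117/669): both odd, 669 mod 4 = 1, 2117 mod 4 = 1, so the flip contributes +1; sign now -1
(2117/669): 2117 mod 669 = 110, so (2117/669) = (110/669)
factor out 2^1: 110 = 2^1·55; with 669 mod 8 = 5, (2/669) = -1; sign now +1; continue with (55/669)
flip (55/669) -> (669/55): both odd, 55 mod 4 = 3, 669 mod 4 = 1, so the flip contributes +1; sign now +1
(669/55): 669 mod 55 = 9, so (669/55) = (9/55)
flip (9/55) -> (55/9): both odd, 9 mod 4 = 1, 55 mod 4 = 3, so the flip contributes +1; sign now +1
(55/9): 55 mod 9 = 1, so (55/9) = (1/9)
reached (1/9) = 1, so the symbol is +1

1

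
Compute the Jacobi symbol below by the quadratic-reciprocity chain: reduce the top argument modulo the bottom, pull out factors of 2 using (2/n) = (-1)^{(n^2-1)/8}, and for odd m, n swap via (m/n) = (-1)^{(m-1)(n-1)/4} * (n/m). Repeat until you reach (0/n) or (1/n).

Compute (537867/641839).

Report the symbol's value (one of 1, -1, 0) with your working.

reciprocity: (537867/641839) = -1·(641839/537867) since 537867 mod 4 = 3, 641839 mod 4 = 3; sign now -1
(641839/537867) = (103972/537867)   [reduce mod 537867]
103972 = 2^2·25993; (2/537867) = -1 since 537867 mod 8 = 3, so (103972/537867) = (-1)^2·(25993/537867); sign now -1
reciprocity: (25993/537867) = +1·(537867/25993) since 25993 mod 4 = 1, 537867 mod 4 = 3; sign now -1
(537867/25993) = (18007/25993)   [reduce mod 25993]
reciprocity: (18007/25993) = +1·(25993/18007) since 18007 mod 4 = 3, 25993 mod 4 = 1; sign now -1
(25993/18007) = (7986/18007)   [reduce mod 18007]
7986 = 2^1·3993; (2/18007) = +1 since 18007 mod 8 = 7, so (7986/18007) = (+1)^1·(3993/18007); sign now -1
reciprocity: (3993/18007) = +1·(18007/3993) since 3993 mod 4 = 1, 18007 mod 4 = 3; sign now -1
(18007/3993) = (2035/3993)   [reduce mod 3993]
reciprocity: (2035/3993) = +1·(3993/2035) since 2035 mod 4 = 3, 3993 mod 4 = 1; sign now -1
(3993/2035) = (1958/2035)   [reduce mod 2035]
1958 = 2^1·979; (2/2035) = -1 since 2035 mod 8 = 3, so (1958/2035) = (-1)^1·(979/2035); sign now +1
reciprocity: (979/2035) = -1·(2035/979) since 979 mod 4 = 3, 2035 mod 4 = 3; sign now -1
(2035/979) = (77/979)   [reduce mod 979]
reciprocity: (77/979) = +1·(979/77) since 77 mod 4 = 1, 979 mod 4 = 3; sign now -1
(979/77) = (55/77)   [reduce mod 77]
reciprocity: (55/77) = +1·(77/55) since 55 mod 4 = 3, 77 mod 4 = 1; sign now -1
(77/55) = (22/55)   [reduce mod 55]
22 = 2^1·11; (2/55) = +1 since 55 mod 8 = 7, so (22/55) = (+1)^1·(11/55); sign now -1
reciprocity: (11/55) = -1·(55/11) since 11 mod 4 = 3, 55 mod 4 = 3; sign now +1
(55/11) = (0/11)   [reduce mod 11]
(0/11) = 0   [gcd(a, n) > 1]; final value = 0

0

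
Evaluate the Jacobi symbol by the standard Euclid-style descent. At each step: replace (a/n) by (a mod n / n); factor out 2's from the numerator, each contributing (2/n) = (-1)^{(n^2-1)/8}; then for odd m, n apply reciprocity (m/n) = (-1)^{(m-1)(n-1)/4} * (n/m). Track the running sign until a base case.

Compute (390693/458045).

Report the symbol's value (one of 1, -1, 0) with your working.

flip (390693/458045) -> (458045/390693): both odd, 390693 mod 4 = 1, 458045 mod 4 = 1, so the flip contributes +1; sign now +1
(458045/390693): 458045 mod 390693 = 67352, so (458045/390693) = (67352/390693)
factor out 2^3: 67352 = 2^3·8419; with 390693 mod 8 = 5, (2/390693) = -1; sign now -1; continue with (8419/390693)
flip (8419/390693) -> (390693/8419): both odd, 8419 mod 4 = 3, 390693 mod 4 = 1, so the flip contributes +1; sign now -1
(390693/8419): 390693 mod 8419 = 3419, so (390693/8419) = (3419/8419)
flip (3419/8419) -> (8419/3419): both odd, 3419 mod 4 = 3, 8419 mod 4 = 3, so the flip contributes -1; sign now +1
(8419/3419): 8419 mod 3419 = 1581, so (8419/3419) = (1581/3419)
flip (1581/3419) -> (3419/1581): both odd, 1581 mod 4 = 1, 3419 mod 4 = 3, so the flip contributes +1; sign now +1
(3419/1581): 3419 mod 1581 = 257, so (3419/1581) = (257/1581)
flip (257/1581) -> (1581/257): both odd, 257 mod 4 = 1, 1581 mod 4 = 1, so the flip contributes +1; sign now +1
(1581/257): 1581 mod 257 = 39, so (1581/257) = (39/257)
flip (39/257) -> (257/39): both odd, 39 mod 4 = 3, 257 mod 4 = 1, so the flip contributes +1; sign now +1
(257/39): 257 mod 39 = 23, so (257/39) = (23/39)
flip (23/39) -> (39/23): both odd, 23 mod 4 = 3, 39 mod 4 = 3, so the flip contributes -1; sign now -1
(39/23): 39 mod 23 = 16, so (39/23) = (16/23)
factor out 2^4: 16 = 2^4·1; with 23 mod 8 = 7, (2/23) = +1; sign now -1; continue with (1/23)
reached (1/23) = 1, so the symbol is -1

-1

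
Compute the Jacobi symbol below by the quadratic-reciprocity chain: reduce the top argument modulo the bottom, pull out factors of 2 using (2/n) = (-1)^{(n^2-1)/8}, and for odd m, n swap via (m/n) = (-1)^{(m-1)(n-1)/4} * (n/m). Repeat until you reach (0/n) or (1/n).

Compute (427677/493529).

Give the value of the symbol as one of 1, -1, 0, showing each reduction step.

reciprocity: (427677/493529) = +1·(493529/427677) since 427677 mod 4 = 1, 493529 mod 4 = 1; sign now +1
(493529/427677) = (65852/427677)   [reduce mod 427677]
65852 = 2^2·16463; (2/427677) = -1 since 427677 mod 8 = 5, so (65852/427677) = (-1)^2·(16463/427677); sign now +1
reciprocity: (16463/427677) = +1·(427677/16463) since 16463 mod 4 = 3, 427677 mod 4 = 1; sign now +1
(427677/16463) = (16102/16463)   [reduce mod 16463]
16102 = 2^1·8051; (2/16463) = +1 since 16463 mod 8 = 7, so (16102/16463) = (+1)^1·(8051/16463); sign now +1
reciprocity: (8051/16463) = -1·(16463/8051) since 8051 mod 4 = 3, 16463 mod 4 = 3; sign now -1
(16463/8051) = (361/8051)   [reduce mod 8051]
reciprocity: (361/8051) = +1·(8051/361) since 361 mod 4 = 1, 8051 mod 4 = 3; sign now -1
(8051/361) = (109/361)   [reduce mod 361]
reciprocity: (109/361) = +1·(361/109) since 109 mod 4 = 1, 361 mod 4 = 1; sign now -1
(361/109) = (34/109)   [reduce mod 109]
34 = 2^1·17; (2/109) = -1 since 109 mod 8 = 5, so (34/109) = (-1)^1·(17/109); sign now +1
reciprocity: (17/109) = +1·(109/17) since 17 mod 4 = 1, 109 mod 4 = 1; sign now +1
(109/17) = (7/17)   [reduce mod 17]
reciprocity: (7/17) = +1·(17/7) since 7 mod 4 = 3, 17 mod 4 = 1; sign now +1
(17/7) = (3/7)   [reduce mod 7]
reciprocity: (3/7) = -1·(7/3) since 3 mod 4 = 3, 7 mod 4 = 3; sign now -1
(7/3) = (1/3)   [reduce mod 3]
(1/3) = 1; final value = sign = -1

-1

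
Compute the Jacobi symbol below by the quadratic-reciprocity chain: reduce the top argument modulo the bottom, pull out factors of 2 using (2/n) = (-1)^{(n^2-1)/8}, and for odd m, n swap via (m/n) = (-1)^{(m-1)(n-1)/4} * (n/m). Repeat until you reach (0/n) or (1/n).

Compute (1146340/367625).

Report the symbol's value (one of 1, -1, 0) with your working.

0

(1146340/367625): 1146340 mod 367625 = 43465, so (1146340/367625) = (43465/367625)
flip (43465/367625) -> (367625/43465): both odd, 43465 mod 4 = 1, 367625 mod 4 = 1, so the flip contributes +1; sign now +1
(367625/43465): 367625 mod 43465 = 19905, so (367625/43465) = (19905/43465)
flip (19905/43465) -> (43465/19905): both odd, 19905 mod 4 = 1, 43465 mod 4 = 1, so the flip contributes +1; sign now +1
(43465/19905): 43465 mod 19905 = 3655, so (43465/19905) = (3655/19905)
flip (3655/19905) -> (19905/3655): both odd, 3655 mod 4 = 3, 19905 mod 4 = 1, so the flip contributes +1; sign now +1
(19905/3655): 19905 mod 3655 = 1630, so (19905/3655) = (1630/3655)
factor out 2^1: 1630 = 2^1·815; with 3655 mod 8 = 7, (2/3655) = +1; sign now +1; continue with (815/3655)
flip (815/3655) -> (3655/815): both odd, 815 mod 4 = 3, 3655 mod 4 = 3, so the flip contributes -1; sign now -1
(3655/815): 3655 mod 815 = 395, so (3655/815) = (395/815)
flip (395/815) -> (815/395): both odd, 395 mod 4 = 3, 815 mod 4 = 3, so the flip contributes -1; sign now +1
(815/395): 815 mod 395 = 25, so (815/395) = (25/395)
flip (25/395) -> (395/25): both odd, 25 mod 4 = 1, 395 mod 4 = 3, so the flip contributes +1; sign now +1
(395/25): 395 mod 25 = 20, so (395/25) = (20/25)
factor out 2^2: 20 = 2^2·5; with 25 mod 8 = 1, (2/25) = +1; sign now +1; continue with (5/25)
flip (5/25) -> (25/5): both odd, 5 mod 4 = 1, 25 mod 4 = 1, so the flip contributes +1; sign now +1
(25/5): 25 mod 5 = 0, so (25/5) = (0/5)
reached (0/5); gcd(a, n) > 1, so (0/5) = 0 and the symbol is 0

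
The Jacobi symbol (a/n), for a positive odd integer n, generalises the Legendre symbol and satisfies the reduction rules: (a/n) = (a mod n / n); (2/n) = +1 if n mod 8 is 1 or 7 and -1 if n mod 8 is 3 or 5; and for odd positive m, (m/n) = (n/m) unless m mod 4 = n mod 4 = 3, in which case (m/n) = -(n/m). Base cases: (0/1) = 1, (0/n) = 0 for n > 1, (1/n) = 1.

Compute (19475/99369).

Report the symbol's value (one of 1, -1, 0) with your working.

reciprocity: (19475/99369) = +1·(99369/19475) since 19475 mod 4 = 3, 99369 mod 4 = 1; sign now +1
(99369/19475) = (1994/19475)   [reduce mod 19475]
1994 = 2^1·997; (2/19475) = -1 since 19475 mod 8 = 3, so (1994/19475) = (-1)^1·(997/19475); sign now -1
reciprocity: (997/19475) = +1·(19475/997) since 997 mod 4 = 1, 19475 mod 4 = 3; sign now -1
(19475/997) = (532/997)   [reduce mod 997]
532 = 2^2·133; (2/997) = -1 since 997 mod 8 = 5, so (532/997) = (-1)^2·(133/997); sign now -1
reciprocity: (133/997) = +1·(997/133) since 133 mod 4 = 1, 997 mod 4 = 1; sign now -1
(997/133) = (66/133)   [reduce mod 133]
66 = 2^1·33; (2/133) = -1 since 133 mod 8 = 5, so (66/133) = (-1)^1·(33/133); sign now +1
reciprocity: (33/133) = +1·(133/33) since 33 mod 4 = 1, 133 mod 4 = 1; sign now +1
(133/33) = (1/33)   [reduce mod 33]
(1/33) = 1; final value = sign = +1

1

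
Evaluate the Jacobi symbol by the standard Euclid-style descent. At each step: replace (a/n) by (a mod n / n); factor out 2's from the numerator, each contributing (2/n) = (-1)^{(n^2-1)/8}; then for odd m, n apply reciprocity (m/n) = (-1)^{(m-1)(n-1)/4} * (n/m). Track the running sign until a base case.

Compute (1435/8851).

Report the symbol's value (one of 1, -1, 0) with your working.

reciprocity: (1435/8851) = -1·(8851/1435) since 1435 mod 4 = 3, 8851 mod 4 = 3; sign now -1
(8851/1435) = (241/1435)   [reduce mod 1435]
reciprocity: (241/1435) = +1·(1435/241) since 241 mod 4 = 1, 1435 mod 4 = 3; sign now -1
(1435/241) = (230/241)   [reduce mod 241]
230 = 2^1·115; (2/241) = +1 since 241 mod 8 = 1, so (230/241) = (+1)^1·(115/241); sign now -1
reciprocity: (115/241) = +1·(241/115) since 115 mod 4 = 3, 241 mod 4 = 1; sign now -1
(241/115) = (11/115)   [reduce mod 115]
reciprocity: (11/115) = -1·(115/11) since 11 mod 4 = 3, 115 mod 4 = 3; sign now +1
(115/11) = (5/11)   [reduce mod 11]
reciprocity: (5/11) = +1·(11/5) since 5 mod 4 = 1, 11 mod 4 = 3; sign now +1
(11/5) = (1/5)   [reduce mod 5]
(1/5) = 1; final value = sign = +1

1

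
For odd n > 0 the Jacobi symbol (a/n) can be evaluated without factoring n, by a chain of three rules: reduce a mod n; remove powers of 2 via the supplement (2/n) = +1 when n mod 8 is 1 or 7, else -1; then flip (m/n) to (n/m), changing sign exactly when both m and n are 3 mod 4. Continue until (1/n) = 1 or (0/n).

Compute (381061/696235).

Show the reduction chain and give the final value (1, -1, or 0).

-1

reciprocity: (381061/696235) = +1·(696235/381061) since 381061 mod 4 = 1, 696235 mod 4 = 3; sign now +1
(696235/381061) = (315174/381061)   [reduce mod 381061]
315174 = 2^1·157587; (2/381061) = -1 since 381061 mod 8 = 5, so (315174/381061) = (-1)^1·(157587/381061); sign now -1
reciprocity: (157587/381061) = +1·(381061/157587) since 157587 mod 4 = 3, 381061 mod 4 = 1; sign now -1
(381061/157587) = (65887/157587)   [reduce mod 157587]
reciprocity: (65887/157587) = -1·(157587/65887) since 65887 mod 4 = 3, 157587 mod 4 = 3; sign now +1
(157587/65887) = (25813/65887)   [reduce mod 65887]
reciprocity: (25813/65887) = +1·(65887/25813) since 25813 mod 4 = 1, 65887 mod 4 = 3; sign now +1
(65887/25813) = (14261/25813)   [reduce mod 25813]
reciprocity: (14261/25813) = +1·(25813/14261) since 14261 mod 4 = 1, 25813 mod 4 = 1; sign now +1
(25813/14261) = (11552/14261)   [reduce mod 14261]
11552 = 2^5·361; (2/14261) = -1 since 14261 mod 8 = 5, so (11552/14261) = (-1)^5·(361/14261); sign now -1
reciprocity: (361/14261) = +1·(14261/361) since 361 mod 4 = 1, 14261 mod 4 = 1; sign now -1
(14261/361) = (182/361)   [reduce mod 361]
182 = 2^1·91; (2/361) = +1 since 361 mod 8 = 1, so (182/361) = (+1)^1·(91/361); sign now -1
reciprocity: (91/361) = +1·(361/91) since 91 mod 4 = 3, 361 mod 4 = 1; sign now -1
(361/91) = (88/91)   [reduce mod 91]
88 = 2^3·11; (2/91) = -1 since 91 mod 8 = 3, so (88/91) = (-1)^3·(11/91); sign now +1
reciprocity: (11/91) = -1·(91/11) since 11 mod 4 = 3, 91 mod 4 = 3; sign now -1
(91/11) = (3/11)   [reduce mod 11]
reciprocity: (3/11) = -1·(11/3) since 3 mod 4 = 3, 11 mod 4 = 3; sign now +1
(11/3) = (2/3)   [reduce mod 3]
2 = 2^1·1; (2/3) = -1 since 3 mod 8 = 3, so (2/3) = (-1)^1·(1/3); sign now -1
(1/3) = 1; final value = sign = -1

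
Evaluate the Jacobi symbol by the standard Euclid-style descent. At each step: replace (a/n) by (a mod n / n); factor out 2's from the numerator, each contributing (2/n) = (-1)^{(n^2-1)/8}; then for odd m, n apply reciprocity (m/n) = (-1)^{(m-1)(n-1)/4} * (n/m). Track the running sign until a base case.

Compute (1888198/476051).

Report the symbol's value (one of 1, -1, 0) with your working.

(1888198/476051): 1888198 mod 476051 = 460045, so (1888198/476051) = (460045/476051)
flip (460045/476051) -> (476051/460045): both odd, 460045 mod 4 = 1, 476051 mod 4 = 3, so the flip contributes +1; sign now +1
(476051/460045): 476051 mod 460045 = 16006, so (476051/460045) = (16006/460045)
factor out 2^1: 16006 = 2^1·8003; with 460045 mod 8 = 5, (2/460045) = -1; sign now -1; continue with (8003/460045)
flip (8003/460045) -> (460045/8003): both odd, 8003 mod 4 = 3, 460045 mod 4 = 1, so the flip contributes +1; sign now -1
(460045/8003): 460045 mod 8003 = 3874, so (460045/8003) = (3874/8003)
factor out 2^1: 3874 = 2^1·1937; with 8003 mod 8 = 3, (2/8003) = -1; sign now +1; continue with (1937/8003)
flip (1937/8003) -> (8003/1937): both odd, 1937 mod 4 = 1, 8003 mod 4 = 3, so the flip contributes +1; sign now +1
(8003/1937): 8003 mod 1937 = 255, so (8003/1937) = (255/1937)
flip (255/1937) -> (1937/255): both odd, 255 mod 4 = 3, 1937 mod 4 = 1, so the flip contributes +1; sign now +1
(1937/255): 1937 mod 255 = 152, so (1937/255) = (152/255)
factor out 2^3: 152 = 2^3·19; with 255 mod 8 = 7, (2/255) = +1; sign now +1; continue with (19/255)
flip (19/255) -> (255/19): both odd, 19 mod 4 = 3, 255 mod 4 = 3, so the flip contributes -1; sign now -1
(255/19): 255 mod 19 = 8, so (255/19) = (8/19)
factor out 2^3: 8 = 2^3·1; with 19 mod 8 = 3, (2/19) = -1; sign now +1; continue with (1/19)
reached (1/19) = 1, so the symbol is +1

1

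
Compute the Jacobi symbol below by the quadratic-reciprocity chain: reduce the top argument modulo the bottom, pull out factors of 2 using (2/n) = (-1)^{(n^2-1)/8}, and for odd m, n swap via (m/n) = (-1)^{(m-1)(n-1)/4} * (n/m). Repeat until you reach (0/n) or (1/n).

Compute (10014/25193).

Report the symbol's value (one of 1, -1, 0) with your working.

factor out 2^1: 10014 = 2^1·5007; with 25193 mod 8 = 1, (2/25193) = +1; sign now +1; continue with (5007/25193)
flip (5007/25193) -> (25193/5007): both odd, 5007 mod 4 = 3, 25193 mod 4 = 1, so the flip contributes +1; sign now +1
(25193/5007): 25193 mod 5007 = 158, so (25193/5007) = (158/5007)
factor out 2^1: 158 = 2^1·79; with 5007 mod 8 = 7, (2/5007) = +1; sign now +1; continue with (79/5007)
flip (79/5007) -> (5007/79): both odd, 79 mod 4 = 3, 5007 mod 4 = 3, so the flip contributes -1; sign now -1
(5007/79): 5007 mod 79 = 30, so (5007/79) = (30/79)
factor out 2^1: 30 = 2^1·15; with 79 mod 8 = 7, (2/79) = +1; sign now -1; continue with (15/79)
flip (15/79) -> (79/15): both odd, 15 mod 4 = 3, 79 mod 4 = 3, so the flip contributes -1; sign now +1
(79/15): 79 mod 15 = 4, so (79/15) = (4/15)
factor out 2^2: 4 = 2^2·1; with 15 mod 8 = 7, (2/15) = +1; sign now +1; continue with (1/15)
reached (1/15) = 1, so the symbol is +1

1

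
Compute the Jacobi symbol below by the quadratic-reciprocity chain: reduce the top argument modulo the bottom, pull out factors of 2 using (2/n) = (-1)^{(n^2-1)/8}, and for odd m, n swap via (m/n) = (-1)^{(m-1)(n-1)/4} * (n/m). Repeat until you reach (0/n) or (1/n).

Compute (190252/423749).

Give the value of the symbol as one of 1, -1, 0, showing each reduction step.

190252 = 2^2·47563; (2/423749) = -1 since 423749 mod 8 = 5, so (190252/423749) = (-1)^2·(47563/423749); sign now +1
reciprocity: (47563/423749) = +1·(423749/47563) since 47563 mod 4 = 3, 423749 mod 4 = 1; sign now +1
(423749/47563) = (43245/47563)   [reduce mod 47563]
reciprocity: (43245/47563) = +1·(47563/43245) since 43245 mod 4 = 1, 47563 mod 4 = 3; sign now +1
(47563/43245) = (4318/43245)   [reduce mod 43245]
4318 = 2^1·2159; (2/43245) = -1 since 43245 mod 8 = 5, so (4318/43245) = (-1)^1·(2159/43245); sign now -1
reciprocity: (2159/43245) = +1·(43245/2159) since 2159 mod 4 = 3, 43245 mod 4 = 1; sign now -1
(43245/2159) = (65/2159)   [reduce mod 2159]
reciprocity: (65/2159) = +1·(2159/65) since 65 mod 4 = 1, 2159 mod 4 = 3; sign now -1
(2159/65) = (14/65)   [reduce mod 65]
14 = 2^1·7; (2/65) = +1 since 65 mod 8 = 1, so (14/65) = (+1)^1·(7/65); sign now -1
reciprocity: (7/65) = +1·(65/7) since 7 mod 4 = 3, 65 mod 4 = 1; sign now -1
(65/7) = (2/7)   [reduce mod 7]
2 = 2^1·1; (2/7) = +1 since 7 mod 8 = 7, so (2/7) = (+1)^1·(1/7); sign now -1
(1/7) = 1; final value = sign = -1

-1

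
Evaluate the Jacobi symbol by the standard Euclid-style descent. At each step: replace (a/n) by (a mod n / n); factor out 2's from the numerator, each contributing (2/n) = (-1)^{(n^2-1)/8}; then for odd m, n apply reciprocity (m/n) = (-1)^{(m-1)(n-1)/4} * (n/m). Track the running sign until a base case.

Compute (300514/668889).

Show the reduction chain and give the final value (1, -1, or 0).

factor out 2^1: 300514 = 2^1·150257; with 668889 mod 8 = 1, (2/668889) = +1; sign now +1; continue with (150257/668889)
flip (150257/668889) -> (668889/150257): both odd, 150257 mod 4 = 1, 668889 mod 4 = 1, so the flip contributes +1; sign now +1
(668889/150257): 668889 mod 150257 = 67861, so (668889/150257) = (67861/150257)
flip (67861/150257) -> (150257/67861): both odd, 67861 mod 4 = 1, 150257 mod 4 = 1, so the flip contributes +1; sign now +1
(150257/67861): 150257 mod 67861 = 14535, so (150257/67861) = (14535/67861)
flip (14535/67861) -> (67861/14535): both odd, 14535 mod 4 = 3, 67861 mod 4 = 1, so the flip contributes +1; sign now +1
(67861/14535): 67861 mod 14535 = 9721, so (67861/14535) = (9721/14535)
flip (9721/14535) -> (14535/9721): both odd, 9721 mod 4 = 1, 14535 mod 4 = 3, so the flip contributes +1; sign now +1
(14535/9721): 14535 mod 9721 = 4814, so (14535/9721) = (4814/9721)
factor out 2^1: 4814 = 2^1·2407; with 9721 mod 8 = 1, (2/9721) = +1; sign now +1; continue with (2407/9721)
flip (2407/9721) -> (9721/2407): both odd, 2407 mod 4 = 3, 9721 mod 4 = 1, so the flip contributes +1; sign now +1
(9721/2407): 9721 mod 2407 = 93, so (9721/2407) = (93/2407)
flip (93/2407) -> (2407/93): both odd, 93 mod 4 = 1, 2407 mod 4 = 3, so the flip contributes +1; sign now +1
(2407/93): 2407 mod 93 = 82, so (2407/93) = (82/93)
factor out 2^1: 82 = 2^1·41; with 93 mod 8 = 5, (2/93) = -1; sign now -1; continue with (41/93)
flip (41/93) -> (93/41): both odd, 41 mod 4 = 1, 93 mod 4 = 1, so the flip contributes +1; sign now -1
(93/41): 93 mod 41 = 11, so (93/41) = (11/41)
flip (11/41) -> (41/11): both odd, 11 mod 4 = 3, 41 mod 4 = 1, so the flip contributes +1; sign now -1
(41/11): 41 mod 11 = 8, so (41/11) = (8/11)
factor out 2^3: 8 = 2^3·1; with 11 mod 8 = 3, (2/11) = -1; sign now +1; continue with (1/11)
reached (1/11) = 1, so the symbol is +1

1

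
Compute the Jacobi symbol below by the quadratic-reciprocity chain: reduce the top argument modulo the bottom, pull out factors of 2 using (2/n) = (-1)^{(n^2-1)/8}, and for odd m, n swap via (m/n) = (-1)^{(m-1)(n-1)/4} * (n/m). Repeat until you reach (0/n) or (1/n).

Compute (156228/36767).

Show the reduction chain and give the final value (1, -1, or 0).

1

(156228/36767): 156228 mod 36767 = 9160, so (156228/36767) = (9160/36767)
factor out 2^3: 9160 = 2^3·1145; with 36767 mod 8 = 7, (2/36767) = +1; sign now +1; continue with (1145/36767)
flip (1145/36767) -> (36767/1145): both odd, 1145 mod 4 = 1, 36767 mod 4 = 3, so the flip contributes +1; sign now +1
(36767/1145): 36767 mod 1145 = 127, so (36767/1145) = (127/1145)
flip (127/1145) -> (1145/127): both odd, 127 mod 4 = 3, 1145 mod 4 = 1, so the flip contributes +1; sign now +1
(1145/127): 1145 mod 127 = 2, so (1145/127) = (2/127)
factor out 2^1: 2 = 2^1·1; with 127 mod 8 = 7, (2/127) = +1; sign now +1; continue with (1/127)
reached (1/127) = 1, so the symbol is +1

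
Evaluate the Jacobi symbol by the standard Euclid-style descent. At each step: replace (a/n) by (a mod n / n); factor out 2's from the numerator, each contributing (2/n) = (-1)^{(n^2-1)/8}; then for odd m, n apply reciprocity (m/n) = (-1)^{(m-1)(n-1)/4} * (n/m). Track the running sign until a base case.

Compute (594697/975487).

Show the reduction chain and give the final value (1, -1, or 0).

1

reciprocity: (594697/975487) = +1·(975487/594697) since 594697 mod 4 = 1, 975487 mod 4 = 3; sign now +1
(975487/594697) = (380790/594697)   [reduce mod 594697]
380790 = 2^1·190395; (2/594697) = +1 since 594697 mod 8 = 1, so (380790/594697) = (+1)^1·(190395/594697); sign now +1
reciprocity: (190395/594697) = +1·(594697/190395) since 190395 mod 4 = 3, 594697 mod 4 = 1; sign now +1
(594697/190395) = (23512/190395)   [reduce mod 190395]
23512 = 2^3·2939; (2/190395) = -1 since 190395 mod 8 = 3, so (23512/190395) = (-1)^3·(2939/190395); sign now -1
reciprocity: (2939/190395) = -1·(190395/2939) since 2939 mod 4 = 3, 190395 mod 4 = 3; sign now +1
(190395/2939) = (2299/2939)   [reduce mod 2939]
reciprocity: (2299/2939) = -1·(2939/2299) since 2299 mod 4 = 3, 2939 mod 4 = 3; sign now -1
(2939/2299) = (640/2299)   [reduce mod 2299]
640 = 2^7·5; (2/2299) = -1 since 2299 mod 8 = 3, so (640/2299) = (-1)^7·(5/2299); sign now +1
reciprocity: (5/2299) = +1·(2299/5) since 5 mod 4 = 1, 2299 mod 4 = 3; sign now +1
(2299/5) = (4/5)   [reduce mod 5]
4 = 2^2·1; (2/5) = -1 since 5 mod 8 = 5, so (4/5) = (-1)^2·(1/5); sign now +1
(1/5) = 1; final value = sign = +1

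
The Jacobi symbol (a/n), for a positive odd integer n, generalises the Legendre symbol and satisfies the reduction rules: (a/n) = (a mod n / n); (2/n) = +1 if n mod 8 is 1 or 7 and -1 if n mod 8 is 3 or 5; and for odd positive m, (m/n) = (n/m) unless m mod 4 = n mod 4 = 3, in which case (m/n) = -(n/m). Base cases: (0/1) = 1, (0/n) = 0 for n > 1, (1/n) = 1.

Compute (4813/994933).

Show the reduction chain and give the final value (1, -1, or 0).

1

reciprocity: (4813/994933) = +1·(994933/4813) since 4813 mod 4 = 1, 994933 mod 4 = 1; sign now +1
(994933/4813) = (3455/4813)   [reduce mod 4813]
reciprocity: (3455/4813) = +1·(4813/3455) since 3455 mod 4 = 3, 4813 mod 4 = 1; sign now +1
(4813/3455) = (1358/3455)   [reduce mod 3455]
1358 = 2^1·679; (2/3455) = +1 since 3455 mod 8 = 7, so (1358/3455) = (+1)^1·(679/3455); sign now +1
reciprocity: (679/3455) = -1·(3455/679) since 679 mod 4 = 3, 3455 mod 4 = 3; sign now -1
(3455/679) = (60/679)   [reduce mod 679]
60 = 2^2·15; (2/679) = +1 since 679 mod 8 = 7, so (60/679) = (+1)^2·(15/679); sign now -1
reciprocity: (15/679) = -1·(679/15) since 15 mod 4 = 3, 679 mod 4 = 3; sign now +1
(679/15) = (4/15)   [reduce mod 15]
4 = 2^2·1; (2/15) = +1 since 15 mod 8 = 7, so (4/15) = (+1)^2·(1/15); sign now +1
(1/15) = 1; final value = sign = +1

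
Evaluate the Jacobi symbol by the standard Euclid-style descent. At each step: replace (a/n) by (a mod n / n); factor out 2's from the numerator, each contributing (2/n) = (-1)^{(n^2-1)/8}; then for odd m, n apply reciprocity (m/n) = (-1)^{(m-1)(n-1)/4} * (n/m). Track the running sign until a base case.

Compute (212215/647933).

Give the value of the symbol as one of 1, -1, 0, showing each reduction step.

1

reciprocity: (212215/647933) = +1·(647933/212215) since 212215 mod 4 = 3, 647933 mod 4 = 1; sign now +1
(647933/212215) = (11288/212215)   [reduce mod 212215]
11288 = 2^3·1411; (2/212215) = +1 since 212215 mod 8 = 7, so (11288/212215) = (+1)^3·(1411/212215); sign now +1
reciprocity: (1411/212215) = -1·(212215/1411) since 1411 mod 4 = 3, 212215 mod 4 = 3; sign now -1
(212215/1411) = (565/1411)   [reduce mod 1411]
reciprocity: (565/1411) = +1·(1411/565) since 565 mod 4 = 1, 1411 mod 4 = 3; sign now -1
(1411/565) = (281/565)   [reduce mod 565]
reciprocity: (281/565) = +1·(565/281) since 281 mod 4 = 1, 565 mod 4 = 1; sign now -1
(565/281) = (3/281)   [reduce mod 281]
reciprocity: (3/281) = +1·(281/3) since 3 mod 4 = 3, 281 mod 4 = 1; sign now -1
(281/3) = (2/3)   [reduce mod 3]
2 = 2^1·1; (2/3) = -1 since 3 mod 8 = 3, so (2/3) = (-1)^1·(1/3); sign now +1
(1/3) = 1; final value = sign = +1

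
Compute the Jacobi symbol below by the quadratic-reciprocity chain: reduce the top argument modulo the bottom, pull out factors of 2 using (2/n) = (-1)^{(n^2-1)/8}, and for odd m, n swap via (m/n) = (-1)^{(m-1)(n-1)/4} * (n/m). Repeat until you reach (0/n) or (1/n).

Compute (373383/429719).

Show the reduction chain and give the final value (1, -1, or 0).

-1

reciprocity: (373383/429719) = -1·(429719/373383) since 373383 mod 4 = 3, 429719 mod 4 = 3; sign now -1
(429719/373383) = (56336/373383)   [reduce mod 373383]
56336 = 2^4·3521; (2/373383) = +1 since 373383 mod 8 = 7, so (56336/373383) = (+1)^4·(3521/373383); sign now -1
reciprocity: (3521/373383) = +1·(373383/3521) since 3521 mod 4 = 1, 373383 mod 4 = 3; sign now -1
(373383/3521) = (157/3521)   [reduce mod 3521]
reciprocity: (157/3521) = +1·(3521/157) since 157 mod 4 = 1, 3521 mod 4 = 1; sign now -1
(3521/157) = (67/157)   [reduce mod 157]
reciprocity: (67/157) = +1·(157/67) since 67 mod 4 = 3, 157 mod 4 = 1; sign now -1
(157/67) = (23/67)   [reduce mod 67]
reciprocity: (23/67) = -1·(67/23) since 23 mod 4 = 3, 67 mod 4 = 3; sign now +1
(67/23) = (21/23)   [reduce mod 23]
reciprocity: (21/23) = +1·(23/21) since 21 mod 4 = 1, 23 mod 4 = 3; sign now +1
(23/21) = (2/21)   [reduce mod 21]
2 = 2^1·1; (2/21) = -1 since 21 mod 8 = 5, so (2/21) = (-1)^1·(1/21); sign now -1
(1/21) = 1; final value = sign = -1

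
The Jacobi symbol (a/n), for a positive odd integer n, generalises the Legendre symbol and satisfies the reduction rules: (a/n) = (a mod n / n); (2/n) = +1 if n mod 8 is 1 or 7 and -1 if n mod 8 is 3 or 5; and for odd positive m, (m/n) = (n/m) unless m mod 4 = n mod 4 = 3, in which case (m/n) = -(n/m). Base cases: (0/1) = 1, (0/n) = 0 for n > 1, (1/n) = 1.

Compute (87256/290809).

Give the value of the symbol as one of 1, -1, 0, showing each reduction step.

87256 = 2^3·10907; (2/290809) = +1 since 290809 mod 8 = 1, so (87256/290809) = (+1)^3·(10907/290809); sign now +1
reciprocity: (10907/290809) = +1·(290809/10907) since 10907 mod 4 = 3, 290809 mod 4 = 1; sign now +1
(290809/10907) = (7227/10907)   [reduce mod 10907]
reciprocity: (7227/10907) = -1·(10907/7227) since 7227 mod 4 = 3, 10907 mod 4 = 3; sign now -1
(10907/7227) = (3680/7227)   [reduce mod 7227]
3680 = 2^5·115; (2/7227) = -1 since 7227 mod 8 = 3, so (3680/7227) = (-1)^5·(115/7227); sign now +1
reciprocity: (115/7227) = -1·(7227/115) since 115 mod 4 = 3, 7227 mod 4 = 3; sign now -1
(7227/115) = (97/115)   [reduce mod 115]
reciprocity: (97/115) = +1·(115/97) since 97 mod 4 = 1, 115 mod 4 = 3; sign now -1
(115/97) = (18/97)   [reduce mod 97]
18 = 2^1·9; (2/97) = +1 since 97 mod 8 = 1, so (18/97) = (+1)^1·(9/97); sign now -1
reciprocity: (9/97) = +1·(97/9) since 9 mod 4 = 1, 97 mod 4 = 1; sign now -1
(97/9) = (7/9)   [reduce mod 9]
reciprocity: (7/9) = +1·(9/7) since 7 mod 4 = 3, 9 mod 4 = 1; sign now -1
(9/7) = (2/7)   [reduce mod 7]
2 = 2^1·1; (2/7) = +1 since 7 mod 8 = 7, so (2/7) = (+1)^1·(1/7); sign now -1
(1/7) = 1; final value = sign = -1

-1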